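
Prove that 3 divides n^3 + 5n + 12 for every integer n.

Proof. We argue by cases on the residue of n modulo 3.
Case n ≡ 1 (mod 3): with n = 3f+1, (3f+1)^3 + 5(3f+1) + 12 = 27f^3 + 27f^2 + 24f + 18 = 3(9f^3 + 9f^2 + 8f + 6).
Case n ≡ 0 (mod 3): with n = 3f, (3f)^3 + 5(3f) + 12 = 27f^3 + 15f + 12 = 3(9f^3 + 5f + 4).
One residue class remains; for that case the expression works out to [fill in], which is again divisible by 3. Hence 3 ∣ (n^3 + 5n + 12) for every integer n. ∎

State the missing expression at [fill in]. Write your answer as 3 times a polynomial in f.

The residues treated are {1, 0}, so the missing case is n ≡ 2 (mod 3); write n = 3f+2.
Then (3f+2)^3 + 5(3f+2) + 12 = 27f^3 + 54f^2 + 51f + 30 = 3(9f^3 + 18f^2 + 17f + 10).

3(9f^3 + 18f^2 + 17f + 10)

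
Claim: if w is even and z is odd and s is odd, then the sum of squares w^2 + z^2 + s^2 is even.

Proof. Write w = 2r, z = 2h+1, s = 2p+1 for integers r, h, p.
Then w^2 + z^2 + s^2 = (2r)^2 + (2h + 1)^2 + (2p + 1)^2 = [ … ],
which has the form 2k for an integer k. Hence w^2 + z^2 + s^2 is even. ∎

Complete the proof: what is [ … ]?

2(2h^2 + 2h + 2p^2 + 2p + 2r^2 + 1)

(2r)^2 + (2h + 1)^2 + (2p + 1)^2 = 4h^2 + 4h + 4p^2 + 4p + 4r^2 + 2
= 2(2h^2 + 2h + 2p^2 + 2p + 2r^2 + 1).
Since 2h^2 + 2h + 2p^2 + 2p + 2r^2 + 1 is an integer, the sum of squares is of the form 2k for an integer k.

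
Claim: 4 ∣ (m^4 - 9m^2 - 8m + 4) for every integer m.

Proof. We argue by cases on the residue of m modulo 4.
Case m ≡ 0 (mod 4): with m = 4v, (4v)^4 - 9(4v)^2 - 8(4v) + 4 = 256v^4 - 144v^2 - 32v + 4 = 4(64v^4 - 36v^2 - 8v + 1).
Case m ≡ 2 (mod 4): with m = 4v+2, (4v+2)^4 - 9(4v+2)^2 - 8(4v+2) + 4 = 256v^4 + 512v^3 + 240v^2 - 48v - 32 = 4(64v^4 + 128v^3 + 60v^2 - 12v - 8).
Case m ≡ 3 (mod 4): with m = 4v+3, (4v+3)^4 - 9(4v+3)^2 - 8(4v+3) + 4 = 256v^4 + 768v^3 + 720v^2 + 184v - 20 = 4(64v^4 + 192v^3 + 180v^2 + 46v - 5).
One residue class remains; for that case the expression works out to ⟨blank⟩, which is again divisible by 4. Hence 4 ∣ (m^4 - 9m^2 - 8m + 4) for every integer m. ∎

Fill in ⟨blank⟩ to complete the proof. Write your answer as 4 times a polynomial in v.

4(64v^4 + 64v^3 - 12v^2 - 22v - 3)

Only m ≡ 1 (mod 4) is unaccounted for. Put m = 4v+1:
(4v+1)^4 - 9(4v+1)^2 - 8(4v+1) + 4 expands to 256v^4 + 256v^3 - 48v^2 - 88v - 12,
and factoring out 4 leaves 4(64v^4 + 64v^3 - 12v^2 - 22v - 3).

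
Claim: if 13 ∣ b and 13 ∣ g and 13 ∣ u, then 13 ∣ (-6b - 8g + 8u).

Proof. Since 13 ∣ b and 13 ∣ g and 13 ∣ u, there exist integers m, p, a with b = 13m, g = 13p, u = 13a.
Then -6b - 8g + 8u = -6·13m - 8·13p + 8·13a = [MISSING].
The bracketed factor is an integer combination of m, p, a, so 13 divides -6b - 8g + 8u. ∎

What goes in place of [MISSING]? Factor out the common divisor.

13(8a - 6m - 8p)

Pull the common 13 out of every term: -6·13m - 8·13p + 8·13a = 13(8a - 6m - 8p).
8a - 6m - 8p is an integer, which exhibits the divisibility.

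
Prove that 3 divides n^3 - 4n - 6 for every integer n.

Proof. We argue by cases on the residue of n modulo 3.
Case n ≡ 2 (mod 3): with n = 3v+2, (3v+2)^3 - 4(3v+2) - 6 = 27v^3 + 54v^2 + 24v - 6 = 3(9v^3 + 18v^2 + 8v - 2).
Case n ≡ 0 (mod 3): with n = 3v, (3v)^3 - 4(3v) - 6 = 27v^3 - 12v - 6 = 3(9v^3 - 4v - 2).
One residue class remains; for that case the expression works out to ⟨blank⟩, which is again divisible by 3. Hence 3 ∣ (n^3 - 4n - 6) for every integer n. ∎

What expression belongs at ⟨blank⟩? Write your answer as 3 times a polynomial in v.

3(9v^3 + 9v^2 - v - 3)

The residues treated are {2, 0}, so the missing case is n ≡ 1 (mod 3); write n = 3v+1.
Then (3v+1)^3 - 4(3v+1) - 6 = 27v^3 + 27v^2 - 3v - 9 = 3(9v^3 + 9v^2 - v - 3).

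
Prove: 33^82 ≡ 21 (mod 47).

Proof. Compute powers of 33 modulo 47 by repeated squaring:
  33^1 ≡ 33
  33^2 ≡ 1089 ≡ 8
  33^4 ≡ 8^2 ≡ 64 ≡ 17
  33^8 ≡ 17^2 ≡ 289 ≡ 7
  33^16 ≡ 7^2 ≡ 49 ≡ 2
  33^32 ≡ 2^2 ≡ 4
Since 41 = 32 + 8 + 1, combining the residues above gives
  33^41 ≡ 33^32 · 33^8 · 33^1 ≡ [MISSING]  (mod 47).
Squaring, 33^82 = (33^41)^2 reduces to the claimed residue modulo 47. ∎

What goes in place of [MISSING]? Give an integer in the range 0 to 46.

33^32 · 33^8 · 33^1 ≡ 4 · 7 · 33 = 924.
924 mod 47 = 31, so 33^41 ≡ 31 (mod 47).

31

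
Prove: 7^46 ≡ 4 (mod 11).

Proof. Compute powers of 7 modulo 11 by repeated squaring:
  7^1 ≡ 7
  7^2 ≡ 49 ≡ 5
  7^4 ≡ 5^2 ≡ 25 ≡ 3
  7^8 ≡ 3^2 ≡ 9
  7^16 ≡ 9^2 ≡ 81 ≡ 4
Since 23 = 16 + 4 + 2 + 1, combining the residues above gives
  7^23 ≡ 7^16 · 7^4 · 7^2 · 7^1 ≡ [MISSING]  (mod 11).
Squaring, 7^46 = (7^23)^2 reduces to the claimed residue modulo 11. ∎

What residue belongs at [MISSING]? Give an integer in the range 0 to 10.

Multiply the listed residues: 4 · 3 · 5 · 7 = 12 → 60 → 420.
Reducing modulo 11: 420 = 38·11 + 2, so 7^23 ≡ 2.

2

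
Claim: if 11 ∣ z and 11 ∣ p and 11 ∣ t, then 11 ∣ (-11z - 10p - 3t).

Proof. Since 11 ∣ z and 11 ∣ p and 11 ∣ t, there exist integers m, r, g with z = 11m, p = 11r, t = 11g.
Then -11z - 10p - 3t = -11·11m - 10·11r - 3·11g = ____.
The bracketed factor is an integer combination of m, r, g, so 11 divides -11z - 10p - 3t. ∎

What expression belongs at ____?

11(-3g - 11m - 10r)

Pull the common 11 out of every term: -11·11m - 10·11r - 3·11g = 11(-3g - 11m - 10r).
-3g - 11m - 10r is an integer, which exhibits the divisibility.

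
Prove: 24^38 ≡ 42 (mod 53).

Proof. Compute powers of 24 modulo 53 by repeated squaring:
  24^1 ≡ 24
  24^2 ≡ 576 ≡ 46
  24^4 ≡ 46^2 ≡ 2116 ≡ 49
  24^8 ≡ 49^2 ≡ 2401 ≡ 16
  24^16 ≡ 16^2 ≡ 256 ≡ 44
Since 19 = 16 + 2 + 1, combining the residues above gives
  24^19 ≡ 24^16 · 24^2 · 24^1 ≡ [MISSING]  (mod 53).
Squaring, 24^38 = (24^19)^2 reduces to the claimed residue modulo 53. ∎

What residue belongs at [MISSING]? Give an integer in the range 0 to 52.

Multiply the listed residues: 44 · 46 · 24 = 2024 → 48576.
Reducing modulo 53: 48576 = 916·53 + 28, so 24^19 ≡ 28.

28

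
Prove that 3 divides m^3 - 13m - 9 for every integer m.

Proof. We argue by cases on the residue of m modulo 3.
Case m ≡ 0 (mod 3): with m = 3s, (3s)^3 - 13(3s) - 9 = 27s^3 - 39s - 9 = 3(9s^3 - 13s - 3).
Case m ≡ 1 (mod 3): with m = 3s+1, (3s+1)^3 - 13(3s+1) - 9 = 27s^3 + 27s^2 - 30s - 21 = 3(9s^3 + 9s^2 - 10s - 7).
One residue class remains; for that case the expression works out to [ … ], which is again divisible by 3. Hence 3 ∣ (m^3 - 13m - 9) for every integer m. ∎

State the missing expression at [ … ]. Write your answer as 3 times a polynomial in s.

3(9s^3 + 18s^2 - s - 9)

The residues treated are {0, 1}, so the missing case is m ≡ 2 (mod 3); write m = 3s+2.
Then (3s+2)^3 - 13(3s+2) - 9 = 27s^3 + 54s^2 - 3s - 27 = 3(9s^3 + 18s^2 - s - 9).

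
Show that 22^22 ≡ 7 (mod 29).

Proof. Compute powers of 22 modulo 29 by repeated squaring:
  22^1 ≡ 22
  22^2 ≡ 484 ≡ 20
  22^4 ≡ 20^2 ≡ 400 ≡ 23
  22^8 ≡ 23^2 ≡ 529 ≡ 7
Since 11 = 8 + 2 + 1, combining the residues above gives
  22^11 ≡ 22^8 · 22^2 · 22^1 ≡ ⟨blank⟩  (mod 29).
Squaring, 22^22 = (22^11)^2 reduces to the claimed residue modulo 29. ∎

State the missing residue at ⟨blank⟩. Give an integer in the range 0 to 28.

6

22^8 · 22^2 · 22^1 ≡ 7 · 20 · 22 = 3080.
3080 mod 29 = 6, so 22^11 ≡ 6 (mod 29).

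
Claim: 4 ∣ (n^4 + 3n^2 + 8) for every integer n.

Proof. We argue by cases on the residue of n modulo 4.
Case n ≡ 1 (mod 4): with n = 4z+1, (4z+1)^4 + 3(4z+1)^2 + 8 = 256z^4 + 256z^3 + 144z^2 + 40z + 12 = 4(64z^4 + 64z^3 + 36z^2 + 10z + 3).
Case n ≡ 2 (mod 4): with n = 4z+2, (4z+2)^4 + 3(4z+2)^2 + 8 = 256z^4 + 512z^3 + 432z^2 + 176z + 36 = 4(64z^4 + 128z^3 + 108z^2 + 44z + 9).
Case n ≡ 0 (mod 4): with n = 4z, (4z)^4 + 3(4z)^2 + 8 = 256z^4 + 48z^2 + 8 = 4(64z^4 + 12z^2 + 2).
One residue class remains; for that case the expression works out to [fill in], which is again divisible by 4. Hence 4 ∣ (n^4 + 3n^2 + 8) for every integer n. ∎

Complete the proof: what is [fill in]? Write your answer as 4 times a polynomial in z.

4(64z^4 + 192z^3 + 228z^2 + 126z + 29)

The residues treated are {1, 2, 0}, so the missing case is n ≡ 3 (mod 4); write n = 4z+3.
Then (4z+3)^4 + 3(4z+3)^2 + 8 = 256z^4 + 768z^3 + 912z^2 + 504z + 116 = 4(64z^4 + 192z^3 + 228z^2 + 126z + 29).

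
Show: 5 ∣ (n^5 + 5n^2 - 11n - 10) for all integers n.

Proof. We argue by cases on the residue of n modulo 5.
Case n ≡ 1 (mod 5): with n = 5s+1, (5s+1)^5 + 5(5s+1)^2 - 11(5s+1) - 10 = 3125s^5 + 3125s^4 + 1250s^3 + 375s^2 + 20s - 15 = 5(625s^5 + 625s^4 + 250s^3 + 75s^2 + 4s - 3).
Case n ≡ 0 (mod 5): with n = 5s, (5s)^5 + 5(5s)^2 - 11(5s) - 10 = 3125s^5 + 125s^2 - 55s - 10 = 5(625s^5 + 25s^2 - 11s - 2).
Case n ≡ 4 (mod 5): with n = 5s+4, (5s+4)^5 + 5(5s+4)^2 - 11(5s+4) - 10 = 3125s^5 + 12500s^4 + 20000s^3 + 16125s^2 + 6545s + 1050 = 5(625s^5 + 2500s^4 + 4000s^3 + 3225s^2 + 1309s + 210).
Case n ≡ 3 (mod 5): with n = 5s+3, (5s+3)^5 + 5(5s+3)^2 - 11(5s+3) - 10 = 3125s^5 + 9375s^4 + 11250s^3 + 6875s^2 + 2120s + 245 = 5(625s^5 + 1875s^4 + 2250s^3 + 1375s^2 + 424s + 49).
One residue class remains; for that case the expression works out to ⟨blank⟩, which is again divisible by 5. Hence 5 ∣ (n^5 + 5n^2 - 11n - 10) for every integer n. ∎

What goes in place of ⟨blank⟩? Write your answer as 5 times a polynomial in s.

Only n ≡ 2 (mod 5) is unaccounted for. Put n = 5s+2:
(5s+2)^5 + 5(5s+2)^2 - 11(5s+2) - 10 expands to 3125s^5 + 6250s^4 + 5000s^3 + 2125s^2 + 445s + 20,
and factoring out 5 leaves 5(625s^5 + 1250s^4 + 1000s^3 + 425s^2 + 89s + 4).

5(625s^5 + 1250s^4 + 1000s^3 + 425s^2 + 89s + 4)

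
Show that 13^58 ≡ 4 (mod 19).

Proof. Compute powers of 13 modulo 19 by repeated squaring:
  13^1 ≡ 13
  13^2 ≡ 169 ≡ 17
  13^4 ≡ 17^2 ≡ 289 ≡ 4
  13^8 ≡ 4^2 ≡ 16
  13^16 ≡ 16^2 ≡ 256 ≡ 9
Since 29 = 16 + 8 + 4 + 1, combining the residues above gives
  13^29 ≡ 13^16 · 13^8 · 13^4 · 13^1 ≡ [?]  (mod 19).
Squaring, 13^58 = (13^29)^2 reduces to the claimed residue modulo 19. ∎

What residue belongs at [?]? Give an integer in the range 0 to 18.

13^16 · 13^8 · 13^4 · 13^1 ≡ 9 · 16 · 4 · 13 = 7488.
7488 mod 19 = 2, so 13^29 ≡ 2 (mod 19).

2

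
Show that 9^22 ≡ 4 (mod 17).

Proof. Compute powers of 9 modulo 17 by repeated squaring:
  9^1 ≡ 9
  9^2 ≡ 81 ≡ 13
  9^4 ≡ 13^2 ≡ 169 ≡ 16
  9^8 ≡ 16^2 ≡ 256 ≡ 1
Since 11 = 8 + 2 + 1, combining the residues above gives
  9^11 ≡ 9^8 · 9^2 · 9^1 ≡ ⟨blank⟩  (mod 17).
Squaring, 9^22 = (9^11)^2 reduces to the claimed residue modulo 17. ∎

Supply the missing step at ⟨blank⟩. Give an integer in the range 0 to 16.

15

9^8 · 9^2 · 9^1 ≡ 1 · 13 · 9 = 117.
117 mod 17 = 15, so 9^11 ≡ 15 (mod 17).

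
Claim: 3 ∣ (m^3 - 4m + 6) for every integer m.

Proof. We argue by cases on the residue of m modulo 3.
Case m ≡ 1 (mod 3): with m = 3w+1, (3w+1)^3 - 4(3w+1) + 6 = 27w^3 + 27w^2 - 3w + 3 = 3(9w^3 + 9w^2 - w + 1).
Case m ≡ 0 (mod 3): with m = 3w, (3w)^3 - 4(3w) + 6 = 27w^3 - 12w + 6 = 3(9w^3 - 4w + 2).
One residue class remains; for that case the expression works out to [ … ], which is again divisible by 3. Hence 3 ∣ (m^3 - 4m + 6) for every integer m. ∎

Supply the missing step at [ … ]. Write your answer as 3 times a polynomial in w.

The residues treated are {1, 0}, so the missing case is m ≡ 2 (mod 3); write m = 3w+2.
Then (3w+2)^3 - 4(3w+2) + 6 = 27w^3 + 54w^2 + 24w + 6 = 3(9w^3 + 18w^2 + 8w + 2).

3(9w^3 + 18w^2 + 8w + 2)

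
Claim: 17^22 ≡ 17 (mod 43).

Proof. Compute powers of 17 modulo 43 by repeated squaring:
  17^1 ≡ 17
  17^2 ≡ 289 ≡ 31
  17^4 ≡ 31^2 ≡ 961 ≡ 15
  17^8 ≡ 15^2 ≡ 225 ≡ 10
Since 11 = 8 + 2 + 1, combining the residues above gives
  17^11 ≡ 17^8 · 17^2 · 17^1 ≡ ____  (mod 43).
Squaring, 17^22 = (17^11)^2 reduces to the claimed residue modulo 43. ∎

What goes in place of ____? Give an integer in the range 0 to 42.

24

17^8 · 17^2 · 17^1 ≡ 10 · 31 · 17 = 5270.
5270 mod 43 = 24, so 17^11 ≡ 24 (mod 43).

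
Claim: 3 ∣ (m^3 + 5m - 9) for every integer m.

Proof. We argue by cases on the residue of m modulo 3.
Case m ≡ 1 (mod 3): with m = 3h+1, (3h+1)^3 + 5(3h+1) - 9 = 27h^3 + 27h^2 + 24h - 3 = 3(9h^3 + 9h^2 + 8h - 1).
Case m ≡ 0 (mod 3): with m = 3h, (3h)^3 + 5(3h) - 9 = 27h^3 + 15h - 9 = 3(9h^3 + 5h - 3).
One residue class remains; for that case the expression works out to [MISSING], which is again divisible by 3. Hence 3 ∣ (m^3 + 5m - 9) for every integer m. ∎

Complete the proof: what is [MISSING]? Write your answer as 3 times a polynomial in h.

Only m ≡ 2 (mod 3) is unaccounted for. Put m = 3h+2:
(3h+2)^3 + 5(3h+2) - 9 expands to 27h^3 + 54h^2 + 51h + 9,
and factoring out 3 leaves 3(9h^3 + 18h^2 + 17h + 3).

3(9h^3 + 18h^2 + 17h + 3)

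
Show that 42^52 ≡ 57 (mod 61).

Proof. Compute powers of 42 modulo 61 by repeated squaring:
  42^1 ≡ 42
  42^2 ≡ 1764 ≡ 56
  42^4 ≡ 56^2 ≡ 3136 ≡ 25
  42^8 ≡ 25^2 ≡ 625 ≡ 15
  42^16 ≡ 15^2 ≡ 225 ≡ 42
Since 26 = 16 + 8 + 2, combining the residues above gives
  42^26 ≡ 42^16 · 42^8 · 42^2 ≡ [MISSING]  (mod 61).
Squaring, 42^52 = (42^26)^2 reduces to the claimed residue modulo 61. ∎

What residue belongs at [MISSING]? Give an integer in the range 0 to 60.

42^16 · 42^8 · 42^2 ≡ 42 · 15 · 56 = 35280.
35280 mod 61 = 22, so 42^26 ≡ 22 (mod 61).

22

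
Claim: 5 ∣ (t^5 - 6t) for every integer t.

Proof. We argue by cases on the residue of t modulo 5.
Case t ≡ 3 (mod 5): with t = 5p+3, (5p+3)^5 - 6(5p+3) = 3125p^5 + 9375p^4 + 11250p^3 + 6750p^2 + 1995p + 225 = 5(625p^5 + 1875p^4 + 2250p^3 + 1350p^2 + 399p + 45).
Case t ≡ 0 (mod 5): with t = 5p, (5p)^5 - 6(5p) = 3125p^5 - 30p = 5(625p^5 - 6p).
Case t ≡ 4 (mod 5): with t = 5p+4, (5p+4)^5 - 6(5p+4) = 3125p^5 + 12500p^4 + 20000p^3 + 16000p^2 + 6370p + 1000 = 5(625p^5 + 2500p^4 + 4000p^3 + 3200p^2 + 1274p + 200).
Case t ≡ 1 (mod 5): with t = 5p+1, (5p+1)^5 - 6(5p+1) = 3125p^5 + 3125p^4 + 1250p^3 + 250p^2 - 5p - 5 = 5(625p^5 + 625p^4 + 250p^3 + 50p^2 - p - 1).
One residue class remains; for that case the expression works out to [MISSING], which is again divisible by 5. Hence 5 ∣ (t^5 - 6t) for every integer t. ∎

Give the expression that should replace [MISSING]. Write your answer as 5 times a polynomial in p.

5(625p^5 + 1250p^4 + 1000p^3 + 400p^2 + 74p + 4)

Only t ≡ 2 (mod 5) is unaccounted for. Put t = 5p+2:
(5p+2)^5 - 6(5p+2) expands to 3125p^5 + 6250p^4 + 5000p^3 + 2000p^2 + 370p + 20,
and factoring out 5 leaves 5(625p^5 + 1250p^4 + 1000p^3 + 400p^2 + 74p + 4).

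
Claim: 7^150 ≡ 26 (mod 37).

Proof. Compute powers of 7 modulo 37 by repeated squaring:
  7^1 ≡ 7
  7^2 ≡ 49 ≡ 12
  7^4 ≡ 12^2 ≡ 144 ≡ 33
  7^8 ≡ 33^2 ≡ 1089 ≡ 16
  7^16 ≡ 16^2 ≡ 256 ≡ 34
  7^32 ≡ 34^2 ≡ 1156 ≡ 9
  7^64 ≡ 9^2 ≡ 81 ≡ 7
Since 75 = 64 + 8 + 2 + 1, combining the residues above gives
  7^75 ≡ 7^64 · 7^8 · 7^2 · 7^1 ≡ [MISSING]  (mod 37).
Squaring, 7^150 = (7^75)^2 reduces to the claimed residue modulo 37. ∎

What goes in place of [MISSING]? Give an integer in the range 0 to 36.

10

7^64 · 7^8 · 7^2 · 7^1 ≡ 7 · 16 · 12 · 7 = 9408.
9408 mod 37 = 10, so 7^75 ≡ 10 (mod 37).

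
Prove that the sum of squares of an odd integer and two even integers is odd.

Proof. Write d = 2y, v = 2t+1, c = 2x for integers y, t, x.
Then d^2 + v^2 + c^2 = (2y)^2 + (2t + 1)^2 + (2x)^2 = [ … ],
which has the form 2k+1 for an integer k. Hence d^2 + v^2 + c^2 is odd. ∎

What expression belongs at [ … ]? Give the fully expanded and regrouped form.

2(2t^2 + 2t + 2x^2 + 2y^2) + 1

Expanding: (2y)^2 + (2t + 1)^2 + (2x)^2 = 4t^2 + 4t + 4x^2 + 4y^2 + 1.
Every term except the constant is even, so this is 2(2t^2 + 2t + 2x^2 + 2y^2) + 1,
and 2t^2 + 2t + 2x^2 + 2y^2 ∈ ℤ gives the required form.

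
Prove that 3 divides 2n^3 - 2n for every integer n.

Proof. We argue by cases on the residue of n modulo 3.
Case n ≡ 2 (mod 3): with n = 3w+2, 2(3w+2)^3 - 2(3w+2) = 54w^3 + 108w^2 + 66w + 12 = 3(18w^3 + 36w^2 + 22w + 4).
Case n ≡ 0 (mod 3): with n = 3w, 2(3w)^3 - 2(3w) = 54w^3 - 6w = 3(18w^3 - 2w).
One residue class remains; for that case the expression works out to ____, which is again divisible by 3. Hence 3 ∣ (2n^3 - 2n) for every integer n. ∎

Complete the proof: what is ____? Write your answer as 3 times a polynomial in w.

3(18w^3 + 18w^2 + 4w)

Only n ≡ 1 (mod 3) is unaccounted for. Put n = 3w+1:
2(3w+1)^3 - 2(3w+1) expands to 54w^3 + 54w^2 + 12w,
and factoring out 3 leaves 3(18w^3 + 18w^2 + 4w).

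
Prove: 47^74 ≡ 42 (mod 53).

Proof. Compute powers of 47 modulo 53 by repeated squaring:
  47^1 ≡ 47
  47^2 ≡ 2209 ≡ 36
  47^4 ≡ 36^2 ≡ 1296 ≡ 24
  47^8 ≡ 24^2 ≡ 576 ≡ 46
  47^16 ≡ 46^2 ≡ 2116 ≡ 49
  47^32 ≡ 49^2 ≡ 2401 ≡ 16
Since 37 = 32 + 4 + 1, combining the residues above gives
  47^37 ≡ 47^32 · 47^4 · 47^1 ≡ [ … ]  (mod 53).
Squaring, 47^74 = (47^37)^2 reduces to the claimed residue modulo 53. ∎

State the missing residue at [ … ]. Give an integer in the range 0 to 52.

28

47^32 · 47^4 · 47^1 ≡ 16 · 24 · 47 = 18048.
18048 mod 53 = 28, so 47^37 ≡ 28 (mod 53).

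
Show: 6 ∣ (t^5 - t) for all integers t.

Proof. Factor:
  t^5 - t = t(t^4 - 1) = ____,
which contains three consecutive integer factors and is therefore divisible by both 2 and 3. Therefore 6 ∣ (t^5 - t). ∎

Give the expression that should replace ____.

t^4 - 1 = (t^2 - 1)(t^2 + 1), and t^2 - 1 = (t-1)(t+1).
So t(t^4 - 1) = (t - 1)t(t + 1)(t^2 + 1).

(t - 1)t(t + 1)(t^2 + 1)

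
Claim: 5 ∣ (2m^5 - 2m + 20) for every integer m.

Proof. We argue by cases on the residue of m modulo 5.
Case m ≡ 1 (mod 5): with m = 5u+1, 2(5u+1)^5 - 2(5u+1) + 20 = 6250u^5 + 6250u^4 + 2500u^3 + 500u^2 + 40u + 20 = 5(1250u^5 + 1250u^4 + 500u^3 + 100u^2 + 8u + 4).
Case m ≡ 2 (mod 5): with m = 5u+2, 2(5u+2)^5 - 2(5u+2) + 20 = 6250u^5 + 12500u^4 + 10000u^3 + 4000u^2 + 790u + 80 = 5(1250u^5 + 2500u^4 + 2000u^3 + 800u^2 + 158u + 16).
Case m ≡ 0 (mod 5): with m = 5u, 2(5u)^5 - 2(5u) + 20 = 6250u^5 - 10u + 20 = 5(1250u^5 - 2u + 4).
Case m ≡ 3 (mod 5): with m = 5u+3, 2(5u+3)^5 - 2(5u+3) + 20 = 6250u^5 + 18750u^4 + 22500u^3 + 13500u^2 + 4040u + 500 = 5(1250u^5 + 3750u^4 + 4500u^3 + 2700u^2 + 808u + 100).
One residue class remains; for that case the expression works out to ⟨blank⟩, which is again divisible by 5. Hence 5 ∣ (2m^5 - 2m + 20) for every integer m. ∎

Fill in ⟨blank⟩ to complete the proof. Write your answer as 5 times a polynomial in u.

Only m ≡ 4 (mod 5) is unaccounted for. Put m = 5u+4:
2(5u+4)^5 - 2(5u+4) + 20 expands to 6250u^5 + 25000u^4 + 40000u^3 + 32000u^2 + 12790u + 2060,
and factoring out 5 leaves 5(1250u^5 + 5000u^4 + 8000u^3 + 6400u^2 + 2558u + 412).

5(1250u^5 + 5000u^4 + 8000u^3 + 6400u^2 + 2558u + 412)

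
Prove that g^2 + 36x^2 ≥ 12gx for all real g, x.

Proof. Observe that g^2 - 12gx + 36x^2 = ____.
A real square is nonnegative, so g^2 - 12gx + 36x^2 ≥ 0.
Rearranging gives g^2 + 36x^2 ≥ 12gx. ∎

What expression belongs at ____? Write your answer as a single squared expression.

g^2 - 12gx + 36x^2 is a perfect-square trinomial: the outer terms are (g)^2 and (6x)^2, and the cross term is -2·g·6x.
So g^2 - 12gx + 36x^2 = (g - 6x)^2 ≥ 0.

(g - 6x)^2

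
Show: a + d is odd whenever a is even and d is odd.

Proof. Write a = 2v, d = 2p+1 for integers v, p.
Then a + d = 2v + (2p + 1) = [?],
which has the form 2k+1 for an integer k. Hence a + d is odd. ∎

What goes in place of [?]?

2(p + v) + 1

2v + (2p + 1) = 2p + 2v + 1
= 2(p + v) + 1.
Since p + v is an integer, the sum is of the form 2k+1 for an integer k.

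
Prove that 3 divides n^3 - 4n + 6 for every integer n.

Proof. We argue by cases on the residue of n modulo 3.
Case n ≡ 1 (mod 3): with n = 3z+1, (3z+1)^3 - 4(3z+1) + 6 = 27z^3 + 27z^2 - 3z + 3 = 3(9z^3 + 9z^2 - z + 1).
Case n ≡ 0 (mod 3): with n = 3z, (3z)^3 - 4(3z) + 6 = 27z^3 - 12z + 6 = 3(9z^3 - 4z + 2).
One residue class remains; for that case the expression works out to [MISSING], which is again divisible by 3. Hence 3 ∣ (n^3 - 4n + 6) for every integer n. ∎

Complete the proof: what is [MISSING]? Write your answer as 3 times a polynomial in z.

The residues treated are {1, 0}, so the missing case is n ≡ 2 (mod 3); write n = 3z+2.
Then (3z+2)^3 - 4(3z+2) + 6 = 27z^3 + 54z^2 + 24z + 6 = 3(9z^3 + 18z^2 + 8z + 2).

3(9z^3 + 18z^2 + 8z + 2)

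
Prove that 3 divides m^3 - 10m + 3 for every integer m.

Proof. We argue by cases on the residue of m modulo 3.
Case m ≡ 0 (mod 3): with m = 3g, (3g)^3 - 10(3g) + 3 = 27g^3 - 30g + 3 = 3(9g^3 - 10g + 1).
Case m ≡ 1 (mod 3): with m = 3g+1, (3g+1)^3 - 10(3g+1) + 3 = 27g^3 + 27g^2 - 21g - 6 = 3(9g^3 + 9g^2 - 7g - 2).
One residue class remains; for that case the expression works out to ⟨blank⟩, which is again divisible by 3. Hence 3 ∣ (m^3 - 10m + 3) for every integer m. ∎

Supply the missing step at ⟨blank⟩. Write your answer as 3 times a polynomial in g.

3(9g^3 + 18g^2 + 2g - 3)

The residues treated are {0, 1}, so the missing case is m ≡ 2 (mod 3); write m = 3g+2.
Then (3g+2)^3 - 10(3g+2) + 3 = 27g^3 + 54g^2 + 6g - 9 = 3(9g^3 + 18g^2 + 2g - 3).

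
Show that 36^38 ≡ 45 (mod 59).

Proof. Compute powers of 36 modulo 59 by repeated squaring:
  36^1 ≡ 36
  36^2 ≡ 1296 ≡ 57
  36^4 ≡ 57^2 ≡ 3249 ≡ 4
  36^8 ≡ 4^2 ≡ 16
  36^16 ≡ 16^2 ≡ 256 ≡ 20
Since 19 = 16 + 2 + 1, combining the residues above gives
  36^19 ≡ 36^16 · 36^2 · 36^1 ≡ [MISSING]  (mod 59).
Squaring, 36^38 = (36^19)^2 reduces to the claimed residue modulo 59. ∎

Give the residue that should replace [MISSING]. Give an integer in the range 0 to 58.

35

Multiply the listed residues: 20 · 57 · 36 = 1140 → 41040.
Reducing modulo 59: 41040 = 695·59 + 35, so 36^19 ≡ 35.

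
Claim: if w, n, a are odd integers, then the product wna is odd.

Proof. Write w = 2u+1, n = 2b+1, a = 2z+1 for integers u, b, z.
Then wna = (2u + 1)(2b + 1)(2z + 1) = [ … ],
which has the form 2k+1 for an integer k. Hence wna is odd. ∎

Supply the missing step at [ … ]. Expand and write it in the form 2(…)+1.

2(4buz + 2bu + 2bz + b + 2uz + u + z) + 1

(2u + 1)(2b + 1)(2z + 1) = 8buz + 4bu + 4bz + 2b + 4uz + 2u + 2z + 1
= 2(4buz + 2bu + 2bz + b + 2uz + u + z) + 1.
Since 4buz + 2bu + 2bz + b + 2uz + u + z is an integer, the product is of the form 2k+1 for an integer k.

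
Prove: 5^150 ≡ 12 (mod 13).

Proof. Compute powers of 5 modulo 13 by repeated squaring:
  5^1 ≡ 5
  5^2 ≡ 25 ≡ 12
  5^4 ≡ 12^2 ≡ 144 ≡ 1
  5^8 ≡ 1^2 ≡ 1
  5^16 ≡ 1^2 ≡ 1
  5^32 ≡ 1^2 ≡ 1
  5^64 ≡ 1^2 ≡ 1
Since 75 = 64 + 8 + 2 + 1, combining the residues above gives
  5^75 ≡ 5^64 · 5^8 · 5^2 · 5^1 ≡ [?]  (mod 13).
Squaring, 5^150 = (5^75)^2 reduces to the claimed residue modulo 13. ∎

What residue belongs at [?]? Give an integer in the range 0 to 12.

Multiply the listed residues: 1 · 1 · 12 · 5 = 1 → 12 → 60.
Reducing modulo 13: 60 = 4·13 + 8, so 5^75 ≡ 8.

8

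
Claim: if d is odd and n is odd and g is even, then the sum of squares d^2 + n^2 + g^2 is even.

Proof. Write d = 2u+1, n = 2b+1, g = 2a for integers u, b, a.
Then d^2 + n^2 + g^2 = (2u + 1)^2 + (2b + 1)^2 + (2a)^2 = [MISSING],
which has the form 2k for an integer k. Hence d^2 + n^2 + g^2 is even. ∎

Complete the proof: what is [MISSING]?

2(2a^2 + 2b^2 + 2b + 2u^2 + 2u + 1)

Expanding: (2u + 1)^2 + (2b + 1)^2 + (2a)^2 = 4a^2 + 4b^2 + 4b + 4u^2 + 4u + 2.
Every term is even; pulling out the factor of 2 gives 2(2a^2 + 2b^2 + 2b + 2u^2 + 2u + 1).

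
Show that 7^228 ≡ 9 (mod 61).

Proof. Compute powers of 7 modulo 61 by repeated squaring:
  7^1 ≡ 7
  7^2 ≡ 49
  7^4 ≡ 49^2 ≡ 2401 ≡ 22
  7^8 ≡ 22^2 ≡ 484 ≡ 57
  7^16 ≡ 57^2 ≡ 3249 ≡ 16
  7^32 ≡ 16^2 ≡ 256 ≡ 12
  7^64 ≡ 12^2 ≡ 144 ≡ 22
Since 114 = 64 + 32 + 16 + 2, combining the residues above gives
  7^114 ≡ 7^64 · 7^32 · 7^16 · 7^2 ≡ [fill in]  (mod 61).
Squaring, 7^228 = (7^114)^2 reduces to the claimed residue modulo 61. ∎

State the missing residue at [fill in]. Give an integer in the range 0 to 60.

3

Multiply the listed residues: 22 · 12 · 16 · 49 = 264 → 4224 → 206976.
Reducing modulo 61: 206976 = 3393·61 + 3, so 7^114 ≡ 3.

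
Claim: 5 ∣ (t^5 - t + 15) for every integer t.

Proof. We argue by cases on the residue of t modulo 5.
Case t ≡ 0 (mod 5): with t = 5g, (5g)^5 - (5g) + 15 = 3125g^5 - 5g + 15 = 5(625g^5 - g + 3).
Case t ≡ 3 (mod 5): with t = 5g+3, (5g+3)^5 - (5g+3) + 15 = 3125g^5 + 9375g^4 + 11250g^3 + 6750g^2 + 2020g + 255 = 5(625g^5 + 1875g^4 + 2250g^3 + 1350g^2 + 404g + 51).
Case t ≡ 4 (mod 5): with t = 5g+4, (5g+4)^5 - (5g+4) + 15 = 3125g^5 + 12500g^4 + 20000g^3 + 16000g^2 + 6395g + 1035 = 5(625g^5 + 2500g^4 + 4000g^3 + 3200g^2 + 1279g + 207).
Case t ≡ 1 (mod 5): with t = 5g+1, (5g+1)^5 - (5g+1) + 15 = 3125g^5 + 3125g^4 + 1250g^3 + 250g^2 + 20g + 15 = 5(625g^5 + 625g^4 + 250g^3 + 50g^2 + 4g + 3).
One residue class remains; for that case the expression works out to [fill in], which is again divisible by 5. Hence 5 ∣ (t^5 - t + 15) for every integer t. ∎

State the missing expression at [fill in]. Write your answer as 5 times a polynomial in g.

5(625g^5 + 1250g^4 + 1000g^3 + 400g^2 + 79g + 9)

Only t ≡ 2 (mod 5) is unaccounted for. Put t = 5g+2:
(5g+2)^5 - (5g+2) + 15 expands to 3125g^5 + 6250g^4 + 5000g^3 + 2000g^2 + 395g + 45,
and factoring out 5 leaves 5(625g^5 + 1250g^4 + 1000g^3 + 400g^2 + 79g + 9).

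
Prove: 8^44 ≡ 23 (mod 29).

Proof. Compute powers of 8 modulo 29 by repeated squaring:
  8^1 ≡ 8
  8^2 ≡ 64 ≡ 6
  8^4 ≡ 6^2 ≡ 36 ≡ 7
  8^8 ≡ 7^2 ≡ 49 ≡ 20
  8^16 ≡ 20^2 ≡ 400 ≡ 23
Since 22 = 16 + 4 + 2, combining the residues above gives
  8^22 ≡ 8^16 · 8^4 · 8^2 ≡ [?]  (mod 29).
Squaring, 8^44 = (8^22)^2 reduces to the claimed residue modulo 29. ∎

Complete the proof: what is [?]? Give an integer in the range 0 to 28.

9

Multiply the listed residues: 23 · 7 · 6 = 161 → 966.
Reducing modulo 29: 966 = 33·29 + 9, so 8^22 ≡ 9.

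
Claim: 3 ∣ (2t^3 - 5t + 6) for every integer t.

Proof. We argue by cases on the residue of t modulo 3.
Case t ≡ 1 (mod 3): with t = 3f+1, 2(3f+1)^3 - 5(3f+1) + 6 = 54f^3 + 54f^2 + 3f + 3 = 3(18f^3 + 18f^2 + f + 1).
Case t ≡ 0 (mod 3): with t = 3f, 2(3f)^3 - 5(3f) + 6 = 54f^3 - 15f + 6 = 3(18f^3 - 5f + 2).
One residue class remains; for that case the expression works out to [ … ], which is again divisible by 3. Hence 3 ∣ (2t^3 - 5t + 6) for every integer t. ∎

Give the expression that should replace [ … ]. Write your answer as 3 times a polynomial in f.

3(18f^3 + 36f^2 + 19f + 4)

Only t ≡ 2 (mod 3) is unaccounted for. Put t = 3f+2:
2(3f+2)^3 - 5(3f+2) + 6 expands to 54f^3 + 108f^2 + 57f + 12,
and factoring out 3 leaves 3(18f^3 + 36f^2 + 19f + 4).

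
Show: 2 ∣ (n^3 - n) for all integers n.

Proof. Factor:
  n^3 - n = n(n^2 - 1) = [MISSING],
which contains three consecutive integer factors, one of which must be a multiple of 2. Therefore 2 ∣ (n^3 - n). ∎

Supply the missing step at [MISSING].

(n - 1)n(n + 1)

n(n^2 - 1) = n(n - 1)(n + 1) = (n - 1)n(n + 1).
These three factors are consecutive integers, so their product is divisible by 2.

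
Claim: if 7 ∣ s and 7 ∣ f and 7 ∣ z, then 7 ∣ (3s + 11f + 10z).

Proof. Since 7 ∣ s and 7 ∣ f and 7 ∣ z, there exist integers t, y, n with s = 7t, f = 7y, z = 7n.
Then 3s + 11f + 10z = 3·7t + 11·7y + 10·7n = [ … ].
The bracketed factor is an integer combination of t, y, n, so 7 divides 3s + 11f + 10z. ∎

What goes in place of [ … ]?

Each term has a factor of 7: 3·7t + 11·7y + 10·7n = 7·(10n + 3t + 11y).
Since 10n + 3t + 11y is an integer, 7 ∣ (3s + 11f + 10z).

7(10n + 3t + 11y)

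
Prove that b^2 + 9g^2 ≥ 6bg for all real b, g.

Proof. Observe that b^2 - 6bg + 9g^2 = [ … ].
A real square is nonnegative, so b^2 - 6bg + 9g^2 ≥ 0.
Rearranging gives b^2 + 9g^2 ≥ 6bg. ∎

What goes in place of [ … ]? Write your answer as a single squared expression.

b^2 - 6bg + 9g^2 is a perfect-square trinomial: the outer terms are (b)^2 and (3g)^2, and the cross term is -2·b·3g.
So b^2 - 6bg + 9g^2 = (b - 3g)^2 ≥ 0.

(b - 3g)^2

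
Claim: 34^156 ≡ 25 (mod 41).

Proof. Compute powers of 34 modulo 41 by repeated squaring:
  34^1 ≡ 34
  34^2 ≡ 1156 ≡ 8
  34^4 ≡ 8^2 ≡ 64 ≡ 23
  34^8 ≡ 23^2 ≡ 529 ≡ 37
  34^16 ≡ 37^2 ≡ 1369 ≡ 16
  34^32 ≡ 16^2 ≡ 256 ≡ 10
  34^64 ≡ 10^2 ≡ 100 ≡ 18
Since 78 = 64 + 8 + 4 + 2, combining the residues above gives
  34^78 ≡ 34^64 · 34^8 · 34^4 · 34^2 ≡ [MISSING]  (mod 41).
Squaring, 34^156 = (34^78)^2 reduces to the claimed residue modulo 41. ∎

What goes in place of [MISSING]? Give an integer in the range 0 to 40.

36

34^64 · 34^8 · 34^4 · 34^2 ≡ 18 · 37 · 23 · 8 = 122544.
122544 mod 41 = 36, so 34^78 ≡ 36 (mod 41).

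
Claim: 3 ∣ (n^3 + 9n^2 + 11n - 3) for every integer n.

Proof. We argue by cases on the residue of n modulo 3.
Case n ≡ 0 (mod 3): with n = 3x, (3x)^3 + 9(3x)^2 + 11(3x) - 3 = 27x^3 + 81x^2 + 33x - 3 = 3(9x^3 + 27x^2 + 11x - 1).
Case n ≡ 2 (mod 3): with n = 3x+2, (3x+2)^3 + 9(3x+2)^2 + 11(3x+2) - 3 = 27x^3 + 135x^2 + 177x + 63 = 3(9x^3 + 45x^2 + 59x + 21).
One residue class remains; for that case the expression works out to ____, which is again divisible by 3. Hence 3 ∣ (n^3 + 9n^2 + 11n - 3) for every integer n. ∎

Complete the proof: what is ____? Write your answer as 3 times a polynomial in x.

3(9x^3 + 36x^2 + 32x + 6)

Only n ≡ 1 (mod 3) is unaccounted for. Put n = 3x+1:
(3x+1)^3 + 9(3x+1)^2 + 11(3x+1) - 3 expands to 27x^3 + 108x^2 + 96x + 18,
and factoring out 3 leaves 3(9x^3 + 36x^2 + 32x + 6).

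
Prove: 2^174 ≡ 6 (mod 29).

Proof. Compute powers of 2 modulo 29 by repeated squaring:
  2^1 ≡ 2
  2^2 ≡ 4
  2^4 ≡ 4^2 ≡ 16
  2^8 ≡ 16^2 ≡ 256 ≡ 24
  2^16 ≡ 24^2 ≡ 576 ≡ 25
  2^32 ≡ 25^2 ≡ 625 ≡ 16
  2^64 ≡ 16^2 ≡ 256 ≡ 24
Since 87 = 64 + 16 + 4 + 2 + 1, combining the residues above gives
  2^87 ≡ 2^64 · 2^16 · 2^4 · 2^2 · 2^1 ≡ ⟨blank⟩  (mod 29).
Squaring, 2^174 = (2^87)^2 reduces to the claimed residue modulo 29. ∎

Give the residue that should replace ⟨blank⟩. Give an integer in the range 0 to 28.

8

2^64 · 2^16 · 2^4 · 2^2 · 2^1 ≡ 24 · 25 · 16 · 4 · 2 = 76800.
76800 mod 29 = 8, so 2^87 ≡ 8 (mod 29).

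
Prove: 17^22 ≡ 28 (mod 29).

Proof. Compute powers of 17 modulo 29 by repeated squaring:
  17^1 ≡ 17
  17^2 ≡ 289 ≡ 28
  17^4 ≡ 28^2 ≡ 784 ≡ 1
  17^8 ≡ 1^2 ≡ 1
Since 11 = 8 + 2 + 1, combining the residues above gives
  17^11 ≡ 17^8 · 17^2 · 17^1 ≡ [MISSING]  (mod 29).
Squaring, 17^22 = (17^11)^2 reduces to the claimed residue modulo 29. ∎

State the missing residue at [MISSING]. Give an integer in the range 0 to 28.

12

17^8 · 17^2 · 17^1 ≡ 1 · 28 · 17 = 476.
476 mod 29 = 12, so 17^11 ≡ 12 (mod 29).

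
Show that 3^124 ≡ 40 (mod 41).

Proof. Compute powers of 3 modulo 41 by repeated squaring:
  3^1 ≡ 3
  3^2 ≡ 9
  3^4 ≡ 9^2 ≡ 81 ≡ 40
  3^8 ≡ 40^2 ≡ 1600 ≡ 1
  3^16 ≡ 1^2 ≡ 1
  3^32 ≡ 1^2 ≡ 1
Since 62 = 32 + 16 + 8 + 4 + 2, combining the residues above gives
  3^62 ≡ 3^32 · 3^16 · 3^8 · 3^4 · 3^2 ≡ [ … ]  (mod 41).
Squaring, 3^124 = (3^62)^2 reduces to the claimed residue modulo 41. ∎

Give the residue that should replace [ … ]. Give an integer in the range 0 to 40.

32

Multiply the listed residues: 1 · 1 · 1 · 40 · 9 = 1 → 1 → 40 → 360.
Reducing modulo 41: 360 = 8·41 + 32, so 3^62 ≡ 32.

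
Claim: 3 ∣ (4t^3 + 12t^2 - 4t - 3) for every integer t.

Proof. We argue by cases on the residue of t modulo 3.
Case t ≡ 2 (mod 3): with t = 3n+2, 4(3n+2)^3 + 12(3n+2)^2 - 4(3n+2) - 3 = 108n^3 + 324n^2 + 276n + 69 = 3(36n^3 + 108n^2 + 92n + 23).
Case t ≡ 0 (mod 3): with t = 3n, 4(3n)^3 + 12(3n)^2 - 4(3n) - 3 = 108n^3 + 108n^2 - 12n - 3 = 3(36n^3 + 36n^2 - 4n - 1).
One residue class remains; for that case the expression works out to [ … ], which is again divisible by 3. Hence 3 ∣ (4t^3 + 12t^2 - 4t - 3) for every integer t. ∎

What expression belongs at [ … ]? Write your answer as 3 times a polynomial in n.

3(36n^3 + 72n^2 + 32n + 3)

Only t ≡ 1 (mod 3) is unaccounted for. Put t = 3n+1:
4(3n+1)^3 + 12(3n+1)^2 - 4(3n+1) - 3 expands to 108n^3 + 216n^2 + 96n + 9,
and factoring out 3 leaves 3(36n^3 + 72n^2 + 32n + 3).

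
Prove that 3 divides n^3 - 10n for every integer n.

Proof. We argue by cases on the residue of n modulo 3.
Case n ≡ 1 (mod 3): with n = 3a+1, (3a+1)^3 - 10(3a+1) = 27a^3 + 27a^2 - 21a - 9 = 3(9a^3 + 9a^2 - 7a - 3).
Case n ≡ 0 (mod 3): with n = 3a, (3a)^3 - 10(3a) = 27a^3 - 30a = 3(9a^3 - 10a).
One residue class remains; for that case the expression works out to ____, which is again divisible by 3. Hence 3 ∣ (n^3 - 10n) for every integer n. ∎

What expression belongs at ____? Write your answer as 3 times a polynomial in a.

The residues treated are {1, 0}, so the missing case is n ≡ 2 (mod 3); write n = 3a+2.
Then (3a+2)^3 - 10(3a+2) = 27a^3 + 54a^2 + 6a - 12 = 3(9a^3 + 18a^2 + 2a - 4).

3(9a^3 + 18a^2 + 2a - 4)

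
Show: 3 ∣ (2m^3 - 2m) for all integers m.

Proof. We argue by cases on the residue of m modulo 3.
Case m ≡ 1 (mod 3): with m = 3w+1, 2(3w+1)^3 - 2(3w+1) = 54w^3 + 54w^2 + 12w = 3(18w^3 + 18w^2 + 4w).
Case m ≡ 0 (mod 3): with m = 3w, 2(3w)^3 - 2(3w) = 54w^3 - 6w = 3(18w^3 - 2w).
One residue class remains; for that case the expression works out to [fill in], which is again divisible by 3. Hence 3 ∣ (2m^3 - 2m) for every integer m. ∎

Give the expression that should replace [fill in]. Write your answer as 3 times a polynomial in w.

3(18w^3 + 36w^2 + 22w + 4)

Only m ≡ 2 (mod 3) is unaccounted for. Put m = 3w+2:
2(3w+2)^3 - 2(3w+2) expands to 54w^3 + 108w^2 + 66w + 12,
and factoring out 3 leaves 3(18w^3 + 36w^2 + 22w + 4).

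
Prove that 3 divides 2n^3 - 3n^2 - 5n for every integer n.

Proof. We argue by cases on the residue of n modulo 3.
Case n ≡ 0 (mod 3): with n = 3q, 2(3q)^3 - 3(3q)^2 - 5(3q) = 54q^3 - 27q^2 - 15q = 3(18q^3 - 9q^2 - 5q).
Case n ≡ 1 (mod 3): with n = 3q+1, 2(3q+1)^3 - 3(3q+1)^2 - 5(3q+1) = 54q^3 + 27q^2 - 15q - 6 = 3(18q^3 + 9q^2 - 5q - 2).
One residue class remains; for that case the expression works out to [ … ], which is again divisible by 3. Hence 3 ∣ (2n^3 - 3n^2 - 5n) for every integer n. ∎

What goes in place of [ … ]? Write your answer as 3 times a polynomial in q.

3(18q^3 + 27q^2 + 7q - 2)

The residues treated are {0, 1}, so the missing case is n ≡ 2 (mod 3); write n = 3q+2.
Then 2(3q+2)^3 - 3(3q+2)^2 - 5(3q+2) = 54q^3 + 81q^2 + 21q - 6 = 3(18q^3 + 27q^2 + 7q - 2).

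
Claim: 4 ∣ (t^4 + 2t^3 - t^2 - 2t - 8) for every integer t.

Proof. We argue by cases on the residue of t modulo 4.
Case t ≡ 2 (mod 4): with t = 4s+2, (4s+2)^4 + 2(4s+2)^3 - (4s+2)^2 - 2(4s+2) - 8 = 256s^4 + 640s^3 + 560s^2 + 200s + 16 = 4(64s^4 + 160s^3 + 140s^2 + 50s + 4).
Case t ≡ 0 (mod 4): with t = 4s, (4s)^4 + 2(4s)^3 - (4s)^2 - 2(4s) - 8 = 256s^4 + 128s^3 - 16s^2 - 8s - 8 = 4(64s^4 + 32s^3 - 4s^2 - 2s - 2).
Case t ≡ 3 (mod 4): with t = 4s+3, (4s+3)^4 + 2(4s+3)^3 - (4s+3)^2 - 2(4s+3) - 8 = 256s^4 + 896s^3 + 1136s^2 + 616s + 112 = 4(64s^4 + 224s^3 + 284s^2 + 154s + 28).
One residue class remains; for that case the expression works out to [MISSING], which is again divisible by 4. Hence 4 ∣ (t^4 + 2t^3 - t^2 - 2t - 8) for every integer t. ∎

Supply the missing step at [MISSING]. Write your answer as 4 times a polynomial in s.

4(64s^4 + 96s^3 + 44s^2 + 6s - 2)

The residues treated are {2, 0, 3}, so the missing case is t ≡ 1 (mod 4); write t = 4s+1.
Then (4s+1)^4 + 2(4s+1)^3 - (4s+1)^2 - 2(4s+1) - 8 = 256s^4 + 384s^3 + 176s^2 + 24s - 8 = 4(64s^4 + 96s^3 + 44s^2 + 6s - 2).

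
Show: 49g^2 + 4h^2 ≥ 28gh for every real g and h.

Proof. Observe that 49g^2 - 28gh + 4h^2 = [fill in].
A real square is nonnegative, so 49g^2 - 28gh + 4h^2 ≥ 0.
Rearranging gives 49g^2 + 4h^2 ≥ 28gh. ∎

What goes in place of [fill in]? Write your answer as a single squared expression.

(7g - 2h)^2

49g^2 - 28gh + 4h^2 is a perfect-square trinomial: the outer terms are (7g)^2 and (2h)^2, and the cross term is -2·7g·2h.
So 49g^2 - 28gh + 4h^2 = (7g - 2h)^2 ≥ 0.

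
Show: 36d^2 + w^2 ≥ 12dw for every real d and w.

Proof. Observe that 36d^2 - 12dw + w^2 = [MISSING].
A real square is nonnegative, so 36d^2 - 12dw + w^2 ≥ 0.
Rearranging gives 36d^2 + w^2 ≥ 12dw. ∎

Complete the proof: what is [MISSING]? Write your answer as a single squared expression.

(6d - w)^2

The leading and trailing coefficients are 6^2 and 1^2, and 12 = 2·6·1, so the trinomial is (6d - w)^2.
Hence 36d^2 - 12dw + w^2 ≥ 0.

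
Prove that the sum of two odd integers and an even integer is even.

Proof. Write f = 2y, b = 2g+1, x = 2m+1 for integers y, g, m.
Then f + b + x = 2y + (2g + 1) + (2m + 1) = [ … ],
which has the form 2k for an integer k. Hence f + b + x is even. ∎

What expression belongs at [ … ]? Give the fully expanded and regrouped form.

2(g + m + y + 1)

Expanding: 2y + (2g + 1) + (2m + 1) = 2g + 2m + 2y + 2.
Every term is even; pulling out the factor of 2 gives 2(g + m + y + 1).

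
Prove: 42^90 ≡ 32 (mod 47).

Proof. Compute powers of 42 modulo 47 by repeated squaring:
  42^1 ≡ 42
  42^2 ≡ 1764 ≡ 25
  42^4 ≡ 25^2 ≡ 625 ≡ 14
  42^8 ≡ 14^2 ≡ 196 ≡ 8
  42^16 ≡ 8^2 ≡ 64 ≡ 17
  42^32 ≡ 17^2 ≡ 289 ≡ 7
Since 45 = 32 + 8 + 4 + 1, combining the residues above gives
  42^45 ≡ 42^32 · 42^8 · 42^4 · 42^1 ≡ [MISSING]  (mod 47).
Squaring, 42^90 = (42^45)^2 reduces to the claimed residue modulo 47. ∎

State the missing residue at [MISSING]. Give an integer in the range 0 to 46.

42^32 · 42^8 · 42^4 · 42^1 ≡ 7 · 8 · 14 · 42 = 32928.
32928 mod 47 = 28, so 42^45 ≡ 28 (mod 47).

28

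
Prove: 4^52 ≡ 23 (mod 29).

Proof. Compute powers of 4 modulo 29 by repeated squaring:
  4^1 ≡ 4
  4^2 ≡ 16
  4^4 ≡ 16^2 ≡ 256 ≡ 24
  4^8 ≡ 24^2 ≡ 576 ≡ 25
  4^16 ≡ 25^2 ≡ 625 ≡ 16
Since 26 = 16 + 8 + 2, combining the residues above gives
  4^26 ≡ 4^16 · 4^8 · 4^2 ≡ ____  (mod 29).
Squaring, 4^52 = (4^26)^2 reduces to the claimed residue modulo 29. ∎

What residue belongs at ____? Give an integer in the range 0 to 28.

4^16 · 4^8 · 4^2 ≡ 16 · 25 · 16 = 6400.
6400 mod 29 = 20, so 4^26 ≡ 20 (mod 29).

20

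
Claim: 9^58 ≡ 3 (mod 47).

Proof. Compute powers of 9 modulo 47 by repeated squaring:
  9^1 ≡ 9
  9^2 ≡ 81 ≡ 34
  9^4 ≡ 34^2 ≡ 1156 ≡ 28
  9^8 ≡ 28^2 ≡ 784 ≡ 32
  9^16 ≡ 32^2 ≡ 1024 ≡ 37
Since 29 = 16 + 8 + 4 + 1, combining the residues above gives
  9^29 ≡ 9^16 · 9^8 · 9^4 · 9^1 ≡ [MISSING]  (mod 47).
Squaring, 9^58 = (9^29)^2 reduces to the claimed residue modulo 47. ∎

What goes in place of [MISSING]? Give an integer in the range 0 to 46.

12

9^16 · 9^8 · 9^4 · 9^1 ≡ 37 · 32 · 28 · 9 = 298368.
298368 mod 47 = 12, so 9^29 ≡ 12 (mod 47).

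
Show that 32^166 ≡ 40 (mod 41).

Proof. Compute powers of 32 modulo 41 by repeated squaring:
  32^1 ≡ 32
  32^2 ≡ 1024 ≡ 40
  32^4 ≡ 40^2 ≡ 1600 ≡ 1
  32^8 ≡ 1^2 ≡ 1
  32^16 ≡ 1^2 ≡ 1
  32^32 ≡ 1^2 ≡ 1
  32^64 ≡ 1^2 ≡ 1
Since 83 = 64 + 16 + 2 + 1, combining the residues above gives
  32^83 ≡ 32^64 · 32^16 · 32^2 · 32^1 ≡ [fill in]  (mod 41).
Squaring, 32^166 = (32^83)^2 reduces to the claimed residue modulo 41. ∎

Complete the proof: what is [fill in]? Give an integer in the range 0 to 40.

32^64 · 32^16 · 32^2 · 32^1 ≡ 1 · 1 · 40 · 32 = 1280.
1280 mod 41 = 9, so 32^83 ≡ 9 (mod 41).

9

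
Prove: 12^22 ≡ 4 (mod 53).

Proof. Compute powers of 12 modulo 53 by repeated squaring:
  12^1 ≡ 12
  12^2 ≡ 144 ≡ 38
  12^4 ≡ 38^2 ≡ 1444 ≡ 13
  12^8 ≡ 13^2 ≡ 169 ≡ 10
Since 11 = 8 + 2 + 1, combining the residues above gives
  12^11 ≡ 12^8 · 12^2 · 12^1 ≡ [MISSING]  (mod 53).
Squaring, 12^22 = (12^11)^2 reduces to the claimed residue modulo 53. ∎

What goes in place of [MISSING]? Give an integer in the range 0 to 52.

12^8 · 12^2 · 12^1 ≡ 10 · 38 · 12 = 4560.
4560 mod 53 = 2, so 12^11 ≡ 2 (mod 53).

2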